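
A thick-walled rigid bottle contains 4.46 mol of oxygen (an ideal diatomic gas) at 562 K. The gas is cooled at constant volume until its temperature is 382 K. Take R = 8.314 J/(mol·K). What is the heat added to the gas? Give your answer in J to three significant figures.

Q ≈ -16700 J

Constant volume ⇒ W = 0, so Q = ΔU = nCᵥΔT with Cᵥ = 5R/2 = 20.79 J/(mol·K).
ΔU = (4.46)(20.79)(382 − 562) = -16686 J.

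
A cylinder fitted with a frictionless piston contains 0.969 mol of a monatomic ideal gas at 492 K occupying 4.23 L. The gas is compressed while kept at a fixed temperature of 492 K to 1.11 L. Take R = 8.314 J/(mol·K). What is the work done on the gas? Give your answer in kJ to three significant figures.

W ≈ 5.30 kJ

Isothermal: W = nRT ln(V₂/V₁).
W = (0.969)(8.314)(492) × ln(1.11/4.23)
  = 3964 × -1.338
W_by_gas = -5303 J; work on gas = −W_by = 5303 J.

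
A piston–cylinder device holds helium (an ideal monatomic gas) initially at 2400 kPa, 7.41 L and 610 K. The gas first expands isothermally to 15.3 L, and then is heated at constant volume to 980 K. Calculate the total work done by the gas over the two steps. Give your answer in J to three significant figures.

W_total ≈ 12900 J

Step 1 (isothermal): W = P₁V₁ ln(V₂/V₁) = (17784) ln(15.3/7.41) = 12894 J.
Step 2 (isochoric): W = 0 (constant volume).
W_total = 12894 + 0 = 12894 J.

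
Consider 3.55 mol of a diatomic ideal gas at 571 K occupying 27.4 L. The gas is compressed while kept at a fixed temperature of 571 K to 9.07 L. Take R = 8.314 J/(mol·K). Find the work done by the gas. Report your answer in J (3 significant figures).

Isothermal: W = nRT ln(V₂/V₁).
W = (3.55)(8.314)(571) × ln(9.07/27.4)
  = 16853 × -1.106
W_by_gas = -18632 J.

W ≈ -18600 J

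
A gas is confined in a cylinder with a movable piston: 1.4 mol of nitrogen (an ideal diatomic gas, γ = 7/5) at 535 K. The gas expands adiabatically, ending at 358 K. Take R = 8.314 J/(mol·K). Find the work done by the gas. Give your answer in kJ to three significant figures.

W ≈ 5.15 kJ

Adiabatic ⇒ Q = 0, so W_by = −ΔU = nCᵥ(T₁ − T₂).
Cᵥ = 5R/2 = 20.79 J/(mol·K).
W = (1.4)(20.79)(535 − 358) = 5151 J.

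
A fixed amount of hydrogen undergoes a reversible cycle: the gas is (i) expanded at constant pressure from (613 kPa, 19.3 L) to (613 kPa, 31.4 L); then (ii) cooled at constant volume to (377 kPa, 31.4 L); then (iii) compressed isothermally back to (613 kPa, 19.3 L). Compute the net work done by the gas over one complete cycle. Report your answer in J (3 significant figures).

Leg (i): W = PΔV = (613)(31.4 − 19.3) = 7417 J.
Leg (ii): W = 0.
Leg (iii): W = PᵢVᵢ ln(V_f/Vᵢ) = (11838) ln(19.3/31.4) = -5761 J.
W_net = 7417 − 5761 = 1656 J.

W_net ≈ 1660 J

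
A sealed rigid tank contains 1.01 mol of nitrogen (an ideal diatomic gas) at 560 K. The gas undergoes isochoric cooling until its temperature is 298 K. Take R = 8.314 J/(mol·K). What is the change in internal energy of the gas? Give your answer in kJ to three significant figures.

ΔU ≈ -5.50 kJ

Constant volume ⇒ W = 0, so Q = ΔU = nCᵥΔT with Cᵥ = 5R/2 = 20.79 J/(mol·K).
ΔU = (1.01)(20.79)(298 − 560) = -5500 J.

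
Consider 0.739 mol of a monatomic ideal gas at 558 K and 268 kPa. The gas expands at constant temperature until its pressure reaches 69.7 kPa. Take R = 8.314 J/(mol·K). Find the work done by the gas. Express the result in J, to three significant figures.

Isothermal process: W = nRT ln(V₂/V₁) = nRT ln(P₁/P₂).
W = (0.739)(8.314)(558) × ln(268/69.7)
  = 3428 × ln(3.845) = 3428 × 1.347
W_by_gas = 4617 J.

W ≈ 4620 J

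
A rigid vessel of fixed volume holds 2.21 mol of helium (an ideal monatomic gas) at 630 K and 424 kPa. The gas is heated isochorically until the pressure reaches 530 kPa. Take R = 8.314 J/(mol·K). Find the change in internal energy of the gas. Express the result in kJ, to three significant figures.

Constant volume ⇒ W = 0, so Q = ΔU = nCᵥΔT with Cᵥ = 3R/2 = 12.47 J/(mol·K).
At constant V, T₂/T₁ = P₂/P₁ ⇒ ΔT = T₁(P₂/P₁ − 1) = 630·(530/424 − 1) = 157.5 K.
ΔU = (2.21)(12.47)(157.5) = 4341 J.

ΔU ≈ 4.34 kJ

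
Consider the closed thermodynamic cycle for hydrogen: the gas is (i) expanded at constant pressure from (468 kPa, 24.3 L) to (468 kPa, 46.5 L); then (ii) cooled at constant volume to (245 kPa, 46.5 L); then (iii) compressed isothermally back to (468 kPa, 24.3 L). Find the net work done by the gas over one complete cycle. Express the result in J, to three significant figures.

Leg (i): W = PΔV = (468)(46.5 − 24.3) = 10390 J.
Leg (ii): W = 0.
Leg (iii): W = PᵢVᵢ ln(V_f/Vᵢ) = (11392) ln(24.3/46.5) = -7393 J.
W_net = 10390 − 7393 = 2996 J.

W_net ≈ 3000 J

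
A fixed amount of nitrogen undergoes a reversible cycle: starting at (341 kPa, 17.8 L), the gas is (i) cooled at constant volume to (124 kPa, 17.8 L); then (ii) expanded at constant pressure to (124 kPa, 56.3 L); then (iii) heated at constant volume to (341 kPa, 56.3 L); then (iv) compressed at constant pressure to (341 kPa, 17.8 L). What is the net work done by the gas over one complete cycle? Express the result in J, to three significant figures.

W_net ≈ -8350 J

Constant-volume legs do no work.
W(ii) = (124)(56.3 − 17.8) = 4774 J; W(iv) = (341)(17.8 − 56.3) = -13128 J.
W_net = 4774 − 13128 = -8354 J (the counter-clockwise enclosed area).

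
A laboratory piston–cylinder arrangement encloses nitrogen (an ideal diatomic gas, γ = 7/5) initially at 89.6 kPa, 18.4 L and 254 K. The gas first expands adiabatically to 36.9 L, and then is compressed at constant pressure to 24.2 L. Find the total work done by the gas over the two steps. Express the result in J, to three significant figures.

W_total ≈ 572 J

Step 1 (adiabatic): W = (P₁V₁ − P₂V₂)/(γ−1) = (1649 − 1248)/0.4 = 1001 J.
After step 1: P = 33.82 kPa, V = 36.9 L, T = 192.3 K.
Step 2 (isobaric): W = PΔV = (33.82 kPa)(24.2 − 36.9 L) = -429.6 J.
W_total = 1001 − 429.6 = 571.8 J.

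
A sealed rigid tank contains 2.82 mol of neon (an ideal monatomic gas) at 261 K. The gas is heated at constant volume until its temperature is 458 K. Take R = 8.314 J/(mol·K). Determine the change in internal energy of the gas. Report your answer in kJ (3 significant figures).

Constant volume ⇒ W = 0, so Q = ΔU = nCᵥΔT with Cᵥ = 3R/2 = 12.47 J/(mol·K).
ΔU = (2.82)(12.47)(458 − 261) = 6928 J.

ΔU ≈ 6.93 kJ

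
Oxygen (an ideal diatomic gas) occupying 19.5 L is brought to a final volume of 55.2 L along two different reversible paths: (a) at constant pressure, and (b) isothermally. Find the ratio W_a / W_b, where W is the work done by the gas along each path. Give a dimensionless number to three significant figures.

Path (a) isobaric: W = P₁(V₂ − V₁) → W_a/(P₁V₁) = 1.831.
Path (b) isothermal: W = P₁V₁ ln(V₂/V₁) → W_b/(P₁V₁) = 1.041.
W_a / W_b = 1.831 / 1.041 = 1.759.

W_a / W_b ≈ 1.76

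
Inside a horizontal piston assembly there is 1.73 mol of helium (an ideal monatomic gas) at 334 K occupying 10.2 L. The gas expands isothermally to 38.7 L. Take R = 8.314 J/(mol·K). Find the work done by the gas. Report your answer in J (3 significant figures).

Isothermal: W = nRT ln(V₂/V₁).
W = (1.73)(8.314)(334) × ln(38.7/10.2)
  = 4804 × 1.333
W_by_gas = 6406 J.

W ≈ 6410 J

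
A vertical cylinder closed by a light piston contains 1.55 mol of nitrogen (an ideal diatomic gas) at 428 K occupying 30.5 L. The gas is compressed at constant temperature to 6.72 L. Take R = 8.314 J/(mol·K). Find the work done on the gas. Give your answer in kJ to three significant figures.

Isothermal: W = nRT ln(V₂/V₁).
W = (1.55)(8.314)(428) × ln(6.72/30.5)
  = 5516 × -1.513
W_by_gas = -8343 J; work on gas = −W_by = 8343 J.

W ≈ 8.34 kJ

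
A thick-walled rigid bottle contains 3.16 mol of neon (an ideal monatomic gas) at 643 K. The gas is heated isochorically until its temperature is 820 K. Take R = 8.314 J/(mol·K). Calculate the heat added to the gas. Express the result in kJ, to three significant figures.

Constant volume ⇒ W = 0, so Q = ΔU = nCᵥΔT with Cᵥ = 3R/2 = 12.47 J/(mol·K).
ΔU = (3.16)(12.47)(820 − 643) = 6975 J.

Q ≈ 6.98 kJ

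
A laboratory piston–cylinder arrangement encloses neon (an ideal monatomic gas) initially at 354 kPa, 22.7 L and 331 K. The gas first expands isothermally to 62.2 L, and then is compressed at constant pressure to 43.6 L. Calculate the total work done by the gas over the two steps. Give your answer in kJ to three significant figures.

Step 1 (isothermal): W = P₁V₁ ln(V₂/V₁) = (8036) ln(62.2/22.7) = 8100 J.
After step 1: P = 129.2 kPa, V = 62.2 L, T = 331 K.
Step 2 (isobaric): W = PΔV = (129.2 kPa)(43.6 − 62.2 L) = -2403 J.
W_total = 8100 − 2403 = 5697 J.

W_total ≈ 5.70 kJ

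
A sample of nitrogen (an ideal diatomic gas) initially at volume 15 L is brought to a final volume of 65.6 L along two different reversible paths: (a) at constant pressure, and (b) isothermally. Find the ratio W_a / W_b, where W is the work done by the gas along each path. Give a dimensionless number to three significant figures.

W_a / W_b ≈ 2.29

Path (a) isobaric: W = P₁(V₂ − V₁) → W_a/(P₁V₁) = 3.373.
Path (b) isothermal: W = P₁V₁ ln(V₂/V₁) → W_b/(P₁V₁) = 1.476.
W_a / W_b = 3.373 / 1.476 = 2.286.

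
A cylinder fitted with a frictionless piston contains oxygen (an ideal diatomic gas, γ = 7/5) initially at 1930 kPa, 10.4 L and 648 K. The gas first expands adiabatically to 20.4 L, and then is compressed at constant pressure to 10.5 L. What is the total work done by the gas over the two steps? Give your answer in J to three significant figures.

Step 1 (adiabatic): W = (P₁V₁ − P₂V₂)/(γ−1) = (20072 − 15330)/0.4 = 11854 J.
After step 1: P = 751.5 kPa, V = 20.4 L, T = 494.9 K.
Step 2 (isobaric): W = PΔV = (751.5 kPa)(10.5 − 20.4 L) = -7440 J.
W_total = 11854 − 7440 = 4414 J.

W_total ≈ 4410 J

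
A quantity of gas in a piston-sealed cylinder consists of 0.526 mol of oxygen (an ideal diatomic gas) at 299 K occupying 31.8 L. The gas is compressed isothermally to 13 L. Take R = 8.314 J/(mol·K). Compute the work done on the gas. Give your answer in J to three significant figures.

W ≈ 1170 J

Isothermal: W = nRT ln(V₂/V₁).
W = (0.526)(8.314)(299) × ln(13/31.8)
  = 1308 × -0.8945
W_by_gas = -1170 J; work on gas = −W_by = 1170 J.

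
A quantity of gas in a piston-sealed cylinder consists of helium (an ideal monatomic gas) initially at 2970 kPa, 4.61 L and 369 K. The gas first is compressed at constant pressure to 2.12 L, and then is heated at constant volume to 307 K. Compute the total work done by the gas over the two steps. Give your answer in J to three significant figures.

Step 1 (isobaric): W = PΔV = (2970 kPa)(2.12 − 4.61 L) = -7395 J.
Step 2 (isochoric): W = 0 (constant volume).
W_total = -7395 + 0 = -7395 J.

W_total ≈ -7400 J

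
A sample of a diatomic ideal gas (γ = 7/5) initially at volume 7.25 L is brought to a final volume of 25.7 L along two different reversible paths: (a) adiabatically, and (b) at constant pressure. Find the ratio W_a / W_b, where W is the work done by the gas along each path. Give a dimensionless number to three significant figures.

W_a / W_b ≈ 0.390

Path (a) adiabatic: W = P₁V₁(1 − (V₁/V₂)^(γ−1))/(γ−1) → W_a/(P₁V₁) = 0.993.
Path (b) isobaric: W = P₁(V₂ − V₁) → W_b/(P₁V₁) = 2.545.
W_a / W_b = 0.993 / 2.545 = 0.3902.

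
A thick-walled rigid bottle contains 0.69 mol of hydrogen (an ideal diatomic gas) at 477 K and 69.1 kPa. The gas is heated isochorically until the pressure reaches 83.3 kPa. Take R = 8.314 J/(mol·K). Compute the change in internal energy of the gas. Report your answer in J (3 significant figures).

Constant volume ⇒ W = 0, so Q = ΔU = nCᵥΔT with Cᵥ = 5R/2 = 20.79 J/(mol·K).
At constant V, T₂/T₁ = P₂/P₁ ⇒ ΔT = T₁(P₂/P₁ − 1) = 477·(83.3/69.1 − 1) = 98.02 K.
ΔU = (0.69)(20.79)(98.02) = 1406 J.

ΔU ≈ 1410 J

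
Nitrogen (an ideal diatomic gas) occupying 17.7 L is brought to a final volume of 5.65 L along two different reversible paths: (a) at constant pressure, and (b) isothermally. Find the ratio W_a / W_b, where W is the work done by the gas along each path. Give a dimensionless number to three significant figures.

W_a / W_b ≈ 0.596

Path (a) isobaric: W = P₁(V₂ − V₁) → W_a/(P₁V₁) = -0.6808.
Path (b) isothermal: W = P₁V₁ ln(V₂/V₁) → W_b/(P₁V₁) = -1.142.
W_a / W_b = -0.6808 / -1.142 = 0.5962.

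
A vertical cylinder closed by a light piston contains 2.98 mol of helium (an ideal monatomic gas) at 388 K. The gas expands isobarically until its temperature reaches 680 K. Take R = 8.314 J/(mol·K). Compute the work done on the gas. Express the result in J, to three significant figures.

Isobaric: W = P ΔV = nR ΔT.
W = (2.98)(8.314)(680 − 388) = 7235 J.
Work on gas = −W_by = -7235 J.

W ≈ -7230 J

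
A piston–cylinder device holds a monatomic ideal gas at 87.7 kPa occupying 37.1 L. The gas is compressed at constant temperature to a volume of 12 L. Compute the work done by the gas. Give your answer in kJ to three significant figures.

Isothermal: W = nRT ln(V₂/V₁) = P₁V₁ ln(V₂/V₁).
P₁V₁ = (87.7 kPa)(37.1 L) = 3254 J.
W = 3254 × ln(12/37.1) = 3254 × -1.129
W_by_gas = -3672 J.

W ≈ -3.67 kJ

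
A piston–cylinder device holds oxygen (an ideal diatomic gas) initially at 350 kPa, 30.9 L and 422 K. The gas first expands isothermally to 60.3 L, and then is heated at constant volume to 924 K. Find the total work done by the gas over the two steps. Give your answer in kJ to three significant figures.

W_total ≈ 7.23 kJ

Step 1 (isothermal): W = P₁V₁ ln(V₂/V₁) = (10815) ln(60.3/30.9) = 7231 J.
Step 2 (isochoric): W = 0 (constant volume).
W_total = 7231 + 0 = 7231 J.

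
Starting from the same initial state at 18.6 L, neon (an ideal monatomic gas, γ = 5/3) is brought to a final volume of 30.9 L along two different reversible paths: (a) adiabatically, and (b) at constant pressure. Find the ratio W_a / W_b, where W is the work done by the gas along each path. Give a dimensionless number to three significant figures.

W_a / W_b ≈ 0.651

Path (a) adiabatic: W = P₁V₁(1 − (V₁/V₂)^(γ−1))/(γ−1) → W_a/(P₁V₁) = 0.4306.
Path (b) isobaric: W = P₁(V₂ − V₁) → W_b/(P₁V₁) = 0.6613.
W_a / W_b = 0.4306 / 0.6613 = 0.6512.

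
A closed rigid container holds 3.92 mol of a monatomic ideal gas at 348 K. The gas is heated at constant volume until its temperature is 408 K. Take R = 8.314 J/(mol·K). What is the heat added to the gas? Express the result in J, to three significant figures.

Constant volume ⇒ W = 0, so Q = ΔU = nCᵥΔT with Cᵥ = 3R/2 = 12.47 J/(mol·K).
ΔU = (3.92)(12.47)(408 − 348) = 2933 J.

Q ≈ 2930 J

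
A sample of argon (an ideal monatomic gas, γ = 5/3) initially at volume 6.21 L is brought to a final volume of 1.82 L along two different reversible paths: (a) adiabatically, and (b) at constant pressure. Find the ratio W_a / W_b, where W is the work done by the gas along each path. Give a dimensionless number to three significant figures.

Path (a) adiabatic: W = P₁V₁(1 − (V₁/V₂)^(γ−1))/(γ−1) → W_a/(P₁V₁) = -1.9.
Path (b) isobaric: W = P₁(V₂ − V₁) → W_b/(P₁V₁) = -0.7069.
W_a / W_b = -1.9 / -0.7069 = 2.687.

W_a / W_b ≈ 2.69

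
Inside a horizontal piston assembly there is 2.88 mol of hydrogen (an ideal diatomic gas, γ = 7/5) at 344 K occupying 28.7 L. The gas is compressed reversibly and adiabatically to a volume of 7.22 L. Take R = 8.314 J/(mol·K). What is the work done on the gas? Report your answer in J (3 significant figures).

Adiabatic: TV^(γ−1) = const with γ = 7/5.
T₂ = T₁ (V₁/V₂)^(γ−1) = 344 × (28.7/7.22)^0.4 = 344 × 1.737 = 597.4 K.
W_by = nCᵥ(T₁ − T₂) = (2.88)(20.79)(344 − 597.4) = -15171 J.
Work on gas = −W_by = 15171 J.

W ≈ 15200 J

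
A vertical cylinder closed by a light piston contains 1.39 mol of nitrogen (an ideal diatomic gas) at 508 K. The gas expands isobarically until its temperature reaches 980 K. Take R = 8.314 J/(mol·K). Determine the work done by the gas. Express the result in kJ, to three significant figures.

Isobaric: W = P ΔV = nR ΔT.
W = (1.39)(8.314)(980 − 508) = 5455 J.

W ≈ 5.45 kJ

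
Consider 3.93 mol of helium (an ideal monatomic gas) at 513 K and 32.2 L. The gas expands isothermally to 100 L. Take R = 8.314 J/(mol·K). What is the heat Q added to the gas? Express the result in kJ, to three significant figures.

Isothermal ⇒ ΔU = 0, so Q = W = nRT ln(V₂/V₁).
Q = (3.93)(8.314)(513) ln(100/32.2) = 16762 × 1.133 = 18995 J.

Q ≈ 19.0 kJ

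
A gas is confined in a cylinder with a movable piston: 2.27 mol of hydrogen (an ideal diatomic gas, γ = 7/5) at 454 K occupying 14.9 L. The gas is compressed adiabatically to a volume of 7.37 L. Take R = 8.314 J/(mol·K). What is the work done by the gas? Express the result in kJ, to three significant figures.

W ≈ -6.97 kJ

Adiabatic: TV^(γ−1) = const with γ = 7/5.
T₂ = T₁ (V₁/V₂)^(γ−1) = 454 × (14.9/7.37)^0.4 = 454 × 1.325 = 601.6 K.
W_by = nCᵥ(T₁ − T₂) = (2.27)(20.79)(454 − 601.6) = -6966 J.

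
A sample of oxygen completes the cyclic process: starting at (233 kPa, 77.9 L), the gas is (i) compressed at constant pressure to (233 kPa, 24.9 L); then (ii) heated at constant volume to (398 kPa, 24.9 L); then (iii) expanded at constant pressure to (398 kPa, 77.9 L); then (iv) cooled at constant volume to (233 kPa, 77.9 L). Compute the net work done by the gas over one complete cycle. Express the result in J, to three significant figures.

Constant-volume legs do no work.
W(i) = (233)(24.9 − 77.9) = -12349 J; W(iii) = (398)(77.9 − 24.9) = 21094 J.
W_net = -12349 + 21094 = 8745 J (the clockwise enclosed area).

W_net ≈ 8750 J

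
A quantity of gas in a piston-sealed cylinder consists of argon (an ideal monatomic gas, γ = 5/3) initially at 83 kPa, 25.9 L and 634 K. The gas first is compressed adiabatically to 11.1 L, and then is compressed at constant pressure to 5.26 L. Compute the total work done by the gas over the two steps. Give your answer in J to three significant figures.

W_total ≈ -4440 J

Step 1 (adiabatic): W = (P₁V₁ − P₂V₂)/(γ−1) = (2150 − 3782)/0.667 = -2448 J.
After step 1: P = 340.7 kPa, V = 11.1 L, T = 1115 K.
Step 2 (isobaric): W = PΔV = (340.7 kPa)(5.26 − 11.1 L) = -1990 J.
W_total = -2448 − 1990 = -4438 J.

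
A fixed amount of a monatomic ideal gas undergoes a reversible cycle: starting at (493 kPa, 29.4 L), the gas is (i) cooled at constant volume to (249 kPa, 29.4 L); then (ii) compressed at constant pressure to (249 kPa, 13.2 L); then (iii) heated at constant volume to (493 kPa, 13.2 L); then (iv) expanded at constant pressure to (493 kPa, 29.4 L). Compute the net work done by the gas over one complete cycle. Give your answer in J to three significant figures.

W_net ≈ 3950 J

Constant-volume legs do no work.
W(ii) = (249)(13.2 − 29.4) = -4034 J; W(iv) = (493)(29.4 − 13.2) = 7987 J.
W_net = -4034 + 7987 = 3953 J (the clockwise enclosed area).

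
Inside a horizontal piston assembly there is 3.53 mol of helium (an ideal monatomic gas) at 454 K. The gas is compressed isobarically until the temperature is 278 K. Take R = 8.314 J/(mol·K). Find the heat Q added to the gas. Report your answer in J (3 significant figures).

Isobaric: W = nRΔT = (3.53)(8.314)(-176) = -5165 J.
ΔU = nCᵥΔT with Cᵥ = 3R/2: ΔU = (3.53)(12.47)(-176) = -7748 J.
Q = ΔU + W = -7748 − 5165 = -12913 J.

Q ≈ -12900 J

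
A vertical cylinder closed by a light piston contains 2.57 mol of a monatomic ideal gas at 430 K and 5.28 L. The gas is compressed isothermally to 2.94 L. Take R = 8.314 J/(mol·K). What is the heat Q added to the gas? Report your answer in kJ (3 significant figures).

Q ≈ -5.38 kJ

Isothermal ⇒ ΔU = 0, so Q = W = nRT ln(V₂/V₁).
Q = (2.57)(8.314)(430) ln(2.94/5.28) = 9188 × -0.5855 = -5380 J.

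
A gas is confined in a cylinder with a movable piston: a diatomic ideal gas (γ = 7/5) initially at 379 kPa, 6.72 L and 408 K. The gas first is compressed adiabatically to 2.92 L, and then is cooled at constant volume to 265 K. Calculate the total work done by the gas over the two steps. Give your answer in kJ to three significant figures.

W_total ≈ -2.52 kJ

Step 1 (adiabatic): W = (P₁V₁ − P₂V₂)/(γ−1) = (2547 − 3555)/0.4 = -2520 J.
Step 2 (isochoric): W = 0 (constant volume).
W_total = -2520 + 0 = -2520 J.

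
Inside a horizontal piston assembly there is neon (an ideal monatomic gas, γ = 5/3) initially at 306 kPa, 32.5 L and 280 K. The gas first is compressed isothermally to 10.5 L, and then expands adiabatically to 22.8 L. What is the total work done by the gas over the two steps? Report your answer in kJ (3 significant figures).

Step 1 (isothermal): W = P₁V₁ ln(V₂/V₁) = (9945) ln(10.5/32.5) = -11237 J.
After step 1: P = 947.1 kPa, V = 10.5 L, T = 280 K.
Step 2 (adiabatic): W = (P₁V₁ − P₂V₂)/(γ−1) = (9945 − 5931)/0.667 = 6021 J.
W_total = -11237 + 6021 = -5215 J.

W_total ≈ -5.22 kJ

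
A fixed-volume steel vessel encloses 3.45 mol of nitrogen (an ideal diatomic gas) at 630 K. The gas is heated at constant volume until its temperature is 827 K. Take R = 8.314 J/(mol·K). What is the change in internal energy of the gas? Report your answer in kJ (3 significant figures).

ΔU ≈ 14.1 kJ

Constant volume ⇒ W = 0, so Q = ΔU = nCᵥΔT with Cᵥ = 5R/2 = 20.79 J/(mol·K).
ΔU = (3.45)(20.79)(827 − 630) = 14127 J.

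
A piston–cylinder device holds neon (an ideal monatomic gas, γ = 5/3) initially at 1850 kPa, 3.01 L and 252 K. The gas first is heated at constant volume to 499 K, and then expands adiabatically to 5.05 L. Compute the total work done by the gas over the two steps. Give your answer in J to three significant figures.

W_total ≈ 4830 J

Step 1 (isochoric): W = 0 (constant volume).
After step 1: P = 3663 kPa (V unchanged).
Step 2 (adiabatic): W = (P₁V₁ − P₂V₂)/(γ−1) = (11027 − 7809)/0.667 = 4826 J.
W_total = 0 + 4826 = 4826 J.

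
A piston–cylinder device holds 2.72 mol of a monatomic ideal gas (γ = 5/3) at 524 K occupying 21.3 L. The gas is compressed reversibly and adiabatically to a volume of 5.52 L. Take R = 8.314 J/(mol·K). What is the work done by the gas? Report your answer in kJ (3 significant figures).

W ≈ -26.0 kJ

Adiabatic: TV^(γ−1) = const with γ = 5/3.
T₂ = T₁ (V₁/V₂)^(γ−1) = 524 × (21.3/5.52)^0.667 = 524 × 2.46 = 1289 K.
W_by = nCᵥ(T₁ − T₂) = (2.72)(12.47)(524 − 1289) = -25954 J.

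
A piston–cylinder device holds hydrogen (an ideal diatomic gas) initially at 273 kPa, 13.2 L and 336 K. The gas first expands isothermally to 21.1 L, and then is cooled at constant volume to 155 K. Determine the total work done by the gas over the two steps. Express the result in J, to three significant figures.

W_total ≈ 1690 J

Step 1 (isothermal): W = P₁V₁ ln(V₂/V₁) = (3604) ln(21.1/13.2) = 1690 J.
Step 2 (isochoric): W = 0 (constant volume).
W_total = 1690 + 0 = 1690 J.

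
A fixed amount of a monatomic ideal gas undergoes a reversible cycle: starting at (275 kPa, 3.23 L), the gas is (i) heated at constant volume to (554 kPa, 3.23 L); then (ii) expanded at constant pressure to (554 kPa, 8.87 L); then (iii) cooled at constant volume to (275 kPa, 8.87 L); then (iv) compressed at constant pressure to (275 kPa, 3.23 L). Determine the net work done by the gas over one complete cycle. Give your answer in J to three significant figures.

Constant-volume legs do no work.
W(ii) = (554)(8.87 − 3.23) = 3125 J; W(iv) = (275)(3.23 − 8.87) = -1551 J.
W_net = 3125 − 1551 = 1574 J (the clockwise enclosed area).

W_net ≈ 1570 J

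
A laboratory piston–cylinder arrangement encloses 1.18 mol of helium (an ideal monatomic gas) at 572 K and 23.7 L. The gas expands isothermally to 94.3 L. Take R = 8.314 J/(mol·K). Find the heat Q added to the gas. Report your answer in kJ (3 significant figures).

Isothermal ⇒ ΔU = 0, so Q = W = nRT ln(V₂/V₁).
Q = (1.18)(8.314)(572) ln(94.3/23.7) = 5612 × 1.381 = 7750 J.

Q ≈ 7.75 kJ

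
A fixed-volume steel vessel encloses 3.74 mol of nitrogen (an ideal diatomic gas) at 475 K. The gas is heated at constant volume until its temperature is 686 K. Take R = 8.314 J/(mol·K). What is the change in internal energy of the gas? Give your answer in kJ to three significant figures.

Constant volume ⇒ W = 0, so Q = ΔU = nCᵥΔT with Cᵥ = 5R/2 = 20.79 J/(mol·K).
ΔU = (3.74)(20.79)(686 − 475) = 16402 J.

ΔU ≈ 16.4 kJ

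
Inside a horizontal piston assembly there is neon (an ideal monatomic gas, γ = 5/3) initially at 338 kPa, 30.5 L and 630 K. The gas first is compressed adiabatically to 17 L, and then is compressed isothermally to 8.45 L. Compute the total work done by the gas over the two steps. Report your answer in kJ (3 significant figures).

Step 1 (adiabatic): W = (P₁V₁ − P₂V₂)/(γ−1) = (10309 − 15221)/0.667 = -7368 J.
After step 1: P = 895.4 kPa, V = 17 L, T = 930.2 K.
Step 2 (isothermal): W = P₁V₁ ln(V₂/V₁) = (15221) ln(8.45/17) = -10640 J.
W_total = -7368 − 10640 = -18009 J.

W_total ≈ -18.0 kJ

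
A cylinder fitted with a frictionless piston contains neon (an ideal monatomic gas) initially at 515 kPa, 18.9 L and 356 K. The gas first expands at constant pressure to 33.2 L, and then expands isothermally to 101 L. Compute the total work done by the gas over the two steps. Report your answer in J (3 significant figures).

Step 1 (isobaric): W = PΔV = (515 kPa)(33.2 − 18.9 L) = 7365 J.
After step 1: P = 515 kPa, V = 33.2 L, T = 625.4 K.
Step 2 (isothermal): W = P₁V₁ ln(V₂/V₁) = (17098) ln(101/33.2) = 19023 J.
W_total = 7365 + 19023 = 26387 J.

W_total ≈ 26400 J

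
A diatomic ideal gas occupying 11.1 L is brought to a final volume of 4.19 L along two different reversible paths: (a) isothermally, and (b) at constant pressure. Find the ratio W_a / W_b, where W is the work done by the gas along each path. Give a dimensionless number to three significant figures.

Path (a) isothermal: W = P₁V₁ ln(V₂/V₁) → W_a/(P₁V₁) = -0.9742.
Path (b) isobaric: W = P₁(V₂ − V₁) → W_b/(P₁V₁) = -0.6225.
W_a / W_b = -0.9742 / -0.6225 = 1.565.

W_a / W_b ≈ 1.56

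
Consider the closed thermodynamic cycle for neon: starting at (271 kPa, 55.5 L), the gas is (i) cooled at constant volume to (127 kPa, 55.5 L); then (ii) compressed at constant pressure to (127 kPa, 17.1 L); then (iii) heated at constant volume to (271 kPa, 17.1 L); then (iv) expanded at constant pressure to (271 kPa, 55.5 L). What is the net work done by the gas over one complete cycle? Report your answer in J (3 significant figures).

W_net ≈ 5530 J

Constant-volume legs do no work.
W(ii) = (127)(17.1 − 55.5) = -4877 J; W(iv) = (271)(55.5 − 17.1) = 10406 J.
W_net = -4877 + 10406 = 5530 J (the clockwise enclosed area).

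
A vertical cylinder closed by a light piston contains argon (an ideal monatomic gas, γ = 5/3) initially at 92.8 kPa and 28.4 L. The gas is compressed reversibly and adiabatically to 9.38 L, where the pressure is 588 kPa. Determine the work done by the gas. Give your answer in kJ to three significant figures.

Adiabatic: W = (P₁V₁ − P₂V₂)/(γ − 1) with γ = 5/3.
P₁V₁ = 2636 J, P₂V₂ = 5515 J.
W = (2636 − 5515) / 0.6667 = -4320 J.

W ≈ -4.32 kJ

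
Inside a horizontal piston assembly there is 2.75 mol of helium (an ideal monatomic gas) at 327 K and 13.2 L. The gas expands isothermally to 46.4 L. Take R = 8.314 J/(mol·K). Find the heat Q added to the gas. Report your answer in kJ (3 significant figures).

Isothermal ⇒ ΔU = 0, so Q = W = nRT ln(V₂/V₁).
Q = (2.75)(8.314)(327) ln(46.4/13.2) = 7476 × 1.257 = 9398 J.

Q ≈ 9.40 kJ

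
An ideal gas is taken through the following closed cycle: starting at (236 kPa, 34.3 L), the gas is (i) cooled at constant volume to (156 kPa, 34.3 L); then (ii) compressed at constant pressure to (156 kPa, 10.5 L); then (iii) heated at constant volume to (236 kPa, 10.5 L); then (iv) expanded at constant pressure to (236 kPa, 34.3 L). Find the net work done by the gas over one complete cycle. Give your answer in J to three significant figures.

W_net ≈ 1900 J

Constant-volume legs do no work.
W(ii) = (156)(10.5 − 34.3) = -3713 J; W(iv) = (236)(34.3 − 10.5) = 5617 J.
W_net = -3713 + 5617 = 1904 J (the clockwise enclosed area).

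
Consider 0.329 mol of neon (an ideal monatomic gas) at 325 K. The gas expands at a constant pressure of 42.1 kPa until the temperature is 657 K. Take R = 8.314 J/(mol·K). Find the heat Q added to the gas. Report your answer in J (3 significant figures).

Q ≈ 2270 J

Isobaric: W = nRΔT = (0.329)(8.314)(332) = 908.1 J.
ΔU = nCᵥΔT with Cᵥ = 3R/2: ΔU = (0.329)(12.47)(332) = 1362 J.
Q = ΔU + W = 1362 + 908.1 = 2270 J.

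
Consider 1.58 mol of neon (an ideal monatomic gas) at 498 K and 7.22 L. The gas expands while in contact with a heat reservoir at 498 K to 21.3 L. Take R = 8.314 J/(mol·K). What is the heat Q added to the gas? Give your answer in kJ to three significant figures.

Q ≈ 7.08 kJ

Isothermal ⇒ ΔU = 0, so Q = W = nRT ln(V₂/V₁).
Q = (1.58)(8.314)(498) ln(21.3/7.22) = 6542 × 1.082 = 7077 J.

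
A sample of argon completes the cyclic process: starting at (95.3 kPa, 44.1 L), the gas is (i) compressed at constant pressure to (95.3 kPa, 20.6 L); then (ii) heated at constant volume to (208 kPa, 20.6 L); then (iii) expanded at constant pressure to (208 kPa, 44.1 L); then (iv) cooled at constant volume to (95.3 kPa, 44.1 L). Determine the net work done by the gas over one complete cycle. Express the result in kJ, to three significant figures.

W_net ≈ 2.65 kJ

Constant-volume legs do no work.
W(i) = (95.3)(20.6 − 44.1) = -2240 J; W(iii) = (208)(44.1 − 20.6) = 4888 J.
W_net = -2240 + 4888 = 2648 J (the clockwise enclosed area).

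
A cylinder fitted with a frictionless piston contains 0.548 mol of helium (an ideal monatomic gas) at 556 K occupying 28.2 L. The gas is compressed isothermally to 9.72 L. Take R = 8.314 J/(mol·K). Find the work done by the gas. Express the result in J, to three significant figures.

W ≈ -2700 J

Isothermal: W = nRT ln(V₂/V₁).
W = (0.548)(8.314)(556) × ln(9.72/28.2)
  = 2533 × -1.065
W_by_gas = -2698 J.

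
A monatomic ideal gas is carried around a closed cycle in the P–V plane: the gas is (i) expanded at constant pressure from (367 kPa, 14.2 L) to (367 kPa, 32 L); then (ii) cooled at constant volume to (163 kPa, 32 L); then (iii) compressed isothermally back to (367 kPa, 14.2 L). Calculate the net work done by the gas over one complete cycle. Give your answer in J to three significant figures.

Leg (i): W = PΔV = (367)(32 − 14.2) = 6533 J.
Leg (ii): W = 0.
Leg (iii): W = PᵢVᵢ ln(V_f/Vᵢ) = (5216) ln(14.2/32) = -4238 J.
W_net = 6533 − 4238 = 2295 J.

W_net ≈ 2290 J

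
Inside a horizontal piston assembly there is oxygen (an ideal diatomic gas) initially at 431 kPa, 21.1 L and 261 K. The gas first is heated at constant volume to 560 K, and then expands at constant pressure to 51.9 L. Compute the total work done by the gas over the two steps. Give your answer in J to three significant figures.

W_total ≈ 28500 J

Step 1 (isochoric): W = 0 (constant volume).
After step 1: P = 924.8 kPa (V unchanged).
Step 2 (isobaric): W = PΔV = (924.8 kPa)(51.9 − 21.1 L) = 28482 J.
W_total = 0 + 28482 = 28482 J.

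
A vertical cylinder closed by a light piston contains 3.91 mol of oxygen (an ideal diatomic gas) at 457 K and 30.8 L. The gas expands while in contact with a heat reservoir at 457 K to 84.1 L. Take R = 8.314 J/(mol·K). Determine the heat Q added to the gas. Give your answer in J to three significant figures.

Isothermal ⇒ ΔU = 0, so Q = W = nRT ln(V₂/V₁).
Q = (3.91)(8.314)(457) ln(84.1/30.8) = 14856 × 1.004 = 14923 J.

Q ≈ 14900 J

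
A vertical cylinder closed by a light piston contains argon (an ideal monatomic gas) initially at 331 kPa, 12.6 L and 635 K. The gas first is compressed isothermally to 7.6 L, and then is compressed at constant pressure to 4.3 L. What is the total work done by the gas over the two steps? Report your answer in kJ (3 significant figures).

Step 1 (isothermal): W = P₁V₁ ln(V₂/V₁) = (4171) ln(7.6/12.6) = -2108 J.
After step 1: P = 548.8 kPa, V = 7.6 L, T = 635 K.
Step 2 (isobaric): W = PΔV = (548.8 kPa)(4.3 − 7.6 L) = -1811 J.
W_total = -2108 − 1811 = -3919 J.

W_total ≈ -3.92 kJ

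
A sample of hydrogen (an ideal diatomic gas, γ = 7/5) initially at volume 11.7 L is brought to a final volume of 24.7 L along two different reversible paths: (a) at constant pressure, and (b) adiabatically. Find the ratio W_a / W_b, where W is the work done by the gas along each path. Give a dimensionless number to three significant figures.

Path (a) isobaric: W = P₁(V₂ − V₁) → W_a/(P₁V₁) = 1.111.
Path (b) adiabatic: W = P₁V₁(1 − (V₁/V₂)^(γ−1))/(γ−1) → W_b/(P₁V₁) = 0.6459.
W_a / W_b = 1.111 / 0.6459 = 1.72.

W_a / W_b ≈ 1.72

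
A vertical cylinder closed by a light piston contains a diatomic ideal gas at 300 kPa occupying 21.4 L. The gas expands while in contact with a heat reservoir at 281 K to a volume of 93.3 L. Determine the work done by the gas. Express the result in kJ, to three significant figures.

Isothermal: W = nRT ln(V₂/V₁) = P₁V₁ ln(V₂/V₁).
P₁V₁ = (300 kPa)(21.4 L) = 6420 J.
W = 6420 × ln(93.3/21.4) = 6420 × 1.472
W_by_gas = 9453 J.

W ≈ 9.45 kJ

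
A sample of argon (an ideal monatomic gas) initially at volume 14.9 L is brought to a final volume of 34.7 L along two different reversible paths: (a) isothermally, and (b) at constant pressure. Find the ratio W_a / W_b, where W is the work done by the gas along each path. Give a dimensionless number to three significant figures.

W_a / W_b ≈ 0.636

Path (a) isothermal: W = P₁V₁ ln(V₂/V₁) → W_a/(P₁V₁) = 0.8454.
Path (b) isobaric: W = P₁(V₂ − V₁) → W_b/(P₁V₁) = 1.329.
W_a / W_b = 0.8454 / 1.329 = 0.6362.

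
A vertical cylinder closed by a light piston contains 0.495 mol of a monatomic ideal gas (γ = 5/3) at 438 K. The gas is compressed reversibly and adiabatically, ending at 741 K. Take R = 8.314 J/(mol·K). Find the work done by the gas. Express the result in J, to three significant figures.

Adiabatic ⇒ Q = 0, so W_by = −ΔU = nCᵥ(T₁ − T₂).
Cᵥ = 3R/2 = 12.47 J/(mol·K).
W = (0.495)(12.47)(438 − 741) = -1870 J.

W ≈ -1870 J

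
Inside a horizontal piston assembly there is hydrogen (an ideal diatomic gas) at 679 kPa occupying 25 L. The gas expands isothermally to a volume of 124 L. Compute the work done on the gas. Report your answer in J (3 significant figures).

Isothermal: W = nRT ln(V₂/V₁) = P₁V₁ ln(V₂/V₁).
P₁V₁ = (679 kPa)(25 L) = 16975 J.
W = 16975 × ln(124/25) = 16975 × 1.601
W_by_gas = 27184 J; work on gas = −W_by = -27184 J.

W ≈ -27200 J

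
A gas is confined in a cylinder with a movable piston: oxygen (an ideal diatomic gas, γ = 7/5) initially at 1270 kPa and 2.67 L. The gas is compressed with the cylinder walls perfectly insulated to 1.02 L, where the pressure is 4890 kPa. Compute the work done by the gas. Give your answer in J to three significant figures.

W ≈ -3990 J

Adiabatic: W = (P₁V₁ − P₂V₂)/(γ − 1) with γ = 7/5.
P₁V₁ = 3391 J, P₂V₂ = 4988 J.
W = (3391 − 4988) / 0.4 = -3992 J.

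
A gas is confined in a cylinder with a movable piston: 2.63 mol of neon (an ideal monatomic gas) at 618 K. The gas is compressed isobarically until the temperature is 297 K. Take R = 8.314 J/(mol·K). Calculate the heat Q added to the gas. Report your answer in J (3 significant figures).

Isobaric: W = nRΔT = (2.63)(8.314)(-321) = -7019 J.
ΔU = nCᵥΔT with Cᵥ = 3R/2: ΔU = (2.63)(12.47)(-321) = -10528 J.
Q = ΔU + W = -10528 − 7019 = -17547 J.

Q ≈ -17500 J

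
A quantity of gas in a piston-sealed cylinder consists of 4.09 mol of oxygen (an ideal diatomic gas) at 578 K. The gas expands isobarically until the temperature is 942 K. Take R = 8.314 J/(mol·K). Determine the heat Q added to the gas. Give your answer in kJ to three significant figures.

Isobaric: W = nRΔT = (4.09)(8.314)(364) = 12378 J.
ΔU = nCᵥΔT with Cᵥ = 5R/2: ΔU = (4.09)(20.79)(364) = 30944 J.
Q = ΔU + W = 30944 + 12378 = 43321 J.

Q ≈ 43.3 kJ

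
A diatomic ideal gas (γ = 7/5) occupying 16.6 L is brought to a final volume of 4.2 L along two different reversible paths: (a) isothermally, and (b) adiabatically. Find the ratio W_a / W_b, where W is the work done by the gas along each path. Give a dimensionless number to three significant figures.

W_a / W_b ≈ 0.750

Path (a) isothermal: W = P₁V₁ ln(V₂/V₁) → W_a/(P₁V₁) = -1.374.
Path (b) adiabatic: W = P₁V₁(1 − (V₁/V₂)^(γ−1))/(γ−1) → W_b/(P₁V₁) = -1.832.
W_a / W_b = -1.374 / -1.832 = 0.7502.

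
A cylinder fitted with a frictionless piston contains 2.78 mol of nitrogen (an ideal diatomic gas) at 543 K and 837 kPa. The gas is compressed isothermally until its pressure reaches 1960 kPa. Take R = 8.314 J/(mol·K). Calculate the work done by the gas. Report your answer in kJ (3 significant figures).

Isothermal process: W = nRT ln(V₂/V₁) = nRT ln(P₁/P₂).
W = (2.78)(8.314)(543) × ln(837/1960)
  = 12550 × ln(0.427) = 12550 × -0.8509
W_by_gas = -10679 J.

W ≈ -10.7 kJ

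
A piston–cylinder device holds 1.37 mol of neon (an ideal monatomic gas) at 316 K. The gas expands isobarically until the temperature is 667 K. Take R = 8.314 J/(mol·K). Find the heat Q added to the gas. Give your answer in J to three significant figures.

Q ≈ 9990 J

Isobaric: W = nRΔT = (1.37)(8.314)(351) = 3998 J.
ΔU = nCᵥΔT with Cᵥ = 3R/2: ΔU = (1.37)(12.47)(351) = 5997 J.
Q = ΔU + W = 5997 + 3998 = 9995 J.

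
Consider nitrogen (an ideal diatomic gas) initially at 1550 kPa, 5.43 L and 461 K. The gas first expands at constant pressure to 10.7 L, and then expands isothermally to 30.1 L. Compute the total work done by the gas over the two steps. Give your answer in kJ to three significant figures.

W_total ≈ 25.3 kJ

Step 1 (isobaric): W = PΔV = (1550 kPa)(10.7 − 5.43 L) = 8168 J.
After step 1: P = 1550 kPa, V = 10.7 L, T = 908.4 K.
Step 2 (isothermal): W = P₁V₁ ln(V₂/V₁) = (16585) ln(30.1/10.7) = 17154 J.
W_total = 8168 + 17154 = 25322 J.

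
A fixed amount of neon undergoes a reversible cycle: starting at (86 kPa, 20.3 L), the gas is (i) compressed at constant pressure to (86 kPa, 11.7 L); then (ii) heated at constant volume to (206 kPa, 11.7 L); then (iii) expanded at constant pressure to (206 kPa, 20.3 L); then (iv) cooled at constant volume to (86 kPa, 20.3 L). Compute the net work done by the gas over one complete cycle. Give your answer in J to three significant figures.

Constant-volume legs do no work.
W(i) = (86)(11.7 − 20.3) = -739.6 J; W(iii) = (206)(20.3 − 11.7) = 1772 J.
W_net = -739.6 + 1772 = 1032 J (the clockwise enclosed area).

W_net ≈ 1030 J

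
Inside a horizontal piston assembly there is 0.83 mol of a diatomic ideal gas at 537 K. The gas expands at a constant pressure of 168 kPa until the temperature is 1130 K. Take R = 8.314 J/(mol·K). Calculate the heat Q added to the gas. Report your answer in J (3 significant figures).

Isobaric: W = nRΔT = (0.83)(8.314)(593) = 4092 J.
ΔU = nCᵥΔT with Cᵥ = 5R/2: ΔU = (0.83)(20.79)(593) = 10230 J.
Q = ΔU + W = 10230 + 4092 = 14322 J.

Q ≈ 14300 J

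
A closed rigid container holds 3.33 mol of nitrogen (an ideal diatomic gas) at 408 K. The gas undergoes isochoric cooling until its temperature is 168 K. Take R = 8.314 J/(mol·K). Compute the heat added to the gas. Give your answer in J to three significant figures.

Q ≈ -16600 J

Constant volume ⇒ W = 0, so Q = ΔU = nCᵥΔT with Cᵥ = 5R/2 = 20.79 J/(mol·K).
ΔU = (3.33)(20.79)(168 − 408) = -16611 J.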